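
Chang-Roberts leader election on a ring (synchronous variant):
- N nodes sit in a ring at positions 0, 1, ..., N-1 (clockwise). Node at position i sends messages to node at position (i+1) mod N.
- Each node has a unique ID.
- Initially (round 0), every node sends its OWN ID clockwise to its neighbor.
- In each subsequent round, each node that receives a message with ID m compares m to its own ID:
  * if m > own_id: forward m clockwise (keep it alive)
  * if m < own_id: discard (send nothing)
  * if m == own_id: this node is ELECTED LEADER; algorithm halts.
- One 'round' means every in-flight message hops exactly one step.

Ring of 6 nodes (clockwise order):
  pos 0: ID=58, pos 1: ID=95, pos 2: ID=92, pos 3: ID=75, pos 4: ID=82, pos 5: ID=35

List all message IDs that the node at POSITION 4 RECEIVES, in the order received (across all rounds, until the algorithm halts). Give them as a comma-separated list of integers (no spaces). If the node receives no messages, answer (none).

Round 1: pos1(id95) recv 58: drop; pos2(id92) recv 95: fwd; pos3(id75) recv 92: fwd; pos4(id82) recv 75: drop; pos5(id35) recv 82: fwd; pos0(id58) recv 35: drop
Round 2: pos3(id75) recv 95: fwd; pos4(id82) recv 92: fwd; pos0(id58) recv 82: fwd
Round 3: pos4(id82) recv 95: fwd; pos5(id35) recv 92: fwd; pos1(id95) recv 82: drop
Round 4: pos5(id35) recv 95: fwd; pos0(id58) recv 92: fwd
Round 5: pos0(id58) recv 95: fwd; pos1(id95) recv 92: drop
Round 6: pos1(id95) recv 95: ELECTED

Answer: 75,92,95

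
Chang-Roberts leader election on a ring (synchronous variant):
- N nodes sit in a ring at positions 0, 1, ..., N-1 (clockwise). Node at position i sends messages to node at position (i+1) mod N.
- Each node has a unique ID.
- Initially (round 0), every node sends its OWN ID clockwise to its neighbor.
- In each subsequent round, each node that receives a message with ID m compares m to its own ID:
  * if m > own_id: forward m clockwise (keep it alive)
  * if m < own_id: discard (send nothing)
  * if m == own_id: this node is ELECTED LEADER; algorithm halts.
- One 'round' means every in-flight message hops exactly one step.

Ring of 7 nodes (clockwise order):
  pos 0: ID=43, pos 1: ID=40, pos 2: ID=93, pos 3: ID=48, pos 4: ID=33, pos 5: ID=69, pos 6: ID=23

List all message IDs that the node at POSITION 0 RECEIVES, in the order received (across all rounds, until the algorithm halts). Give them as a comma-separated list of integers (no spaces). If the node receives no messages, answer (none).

Answer: 23,69,93

Derivation:
Round 1: pos1(id40) recv 43: fwd; pos2(id93) recv 40: drop; pos3(id48) recv 93: fwd; pos4(id33) recv 48: fwd; pos5(id69) recv 33: drop; pos6(id23) recv 69: fwd; pos0(id43) recv 23: drop
Round 2: pos2(id93) recv 43: drop; pos4(id33) recv 93: fwd; pos5(id69) recv 48: drop; pos0(id43) recv 69: fwd
Round 3: pos5(id69) recv 93: fwd; pos1(id40) recv 69: fwd
Round 4: pos6(id23) recv 93: fwd; pos2(id93) recv 69: drop
Round 5: pos0(id43) recv 93: fwd
Round 6: pos1(id40) recv 93: fwd
Round 7: pos2(id93) recv 93: ELECTED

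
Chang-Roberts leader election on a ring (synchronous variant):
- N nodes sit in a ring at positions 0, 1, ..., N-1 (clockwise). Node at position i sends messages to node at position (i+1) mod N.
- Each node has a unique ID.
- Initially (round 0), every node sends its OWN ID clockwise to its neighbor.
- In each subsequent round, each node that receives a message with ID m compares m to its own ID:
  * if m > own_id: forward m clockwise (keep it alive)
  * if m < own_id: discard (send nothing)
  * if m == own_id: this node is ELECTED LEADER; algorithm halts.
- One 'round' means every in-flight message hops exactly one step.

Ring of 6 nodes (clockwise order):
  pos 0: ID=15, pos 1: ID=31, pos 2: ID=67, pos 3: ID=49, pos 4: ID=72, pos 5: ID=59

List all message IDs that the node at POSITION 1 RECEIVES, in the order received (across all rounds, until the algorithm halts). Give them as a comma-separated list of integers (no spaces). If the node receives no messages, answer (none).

Round 1: pos1(id31) recv 15: drop; pos2(id67) recv 31: drop; pos3(id49) recv 67: fwd; pos4(id72) recv 49: drop; pos5(id59) recv 72: fwd; pos0(id15) recv 59: fwd
Round 2: pos4(id72) recv 67: drop; pos0(id15) recv 72: fwd; pos1(id31) recv 59: fwd
Round 3: pos1(id31) recv 72: fwd; pos2(id67) recv 59: drop
Round 4: pos2(id67) recv 72: fwd
Round 5: pos3(id49) recv 72: fwd
Round 6: pos4(id72) recv 72: ELECTED

Answer: 15,59,72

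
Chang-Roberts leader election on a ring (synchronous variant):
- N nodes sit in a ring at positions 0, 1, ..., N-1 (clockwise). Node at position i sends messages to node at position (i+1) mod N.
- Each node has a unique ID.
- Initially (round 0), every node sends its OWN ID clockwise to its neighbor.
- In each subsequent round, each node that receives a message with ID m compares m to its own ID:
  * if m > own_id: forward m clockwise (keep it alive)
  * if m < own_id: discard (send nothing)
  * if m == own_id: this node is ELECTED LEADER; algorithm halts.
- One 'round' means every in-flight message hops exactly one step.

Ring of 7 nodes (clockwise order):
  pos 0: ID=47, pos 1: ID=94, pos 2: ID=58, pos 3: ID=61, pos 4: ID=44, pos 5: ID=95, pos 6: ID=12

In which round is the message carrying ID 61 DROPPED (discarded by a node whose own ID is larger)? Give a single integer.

Answer: 2

Derivation:
Round 1: pos1(id94) recv 47: drop; pos2(id58) recv 94: fwd; pos3(id61) recv 58: drop; pos4(id44) recv 61: fwd; pos5(id95) recv 44: drop; pos6(id12) recv 95: fwd; pos0(id47) recv 12: drop
Round 2: pos3(id61) recv 94: fwd; pos5(id95) recv 61: drop; pos0(id47) recv 95: fwd
Round 3: pos4(id44) recv 94: fwd; pos1(id94) recv 95: fwd
Round 4: pos5(id95) recv 94: drop; pos2(id58) recv 95: fwd
Round 5: pos3(id61) recv 95: fwd
Round 6: pos4(id44) recv 95: fwd
Round 7: pos5(id95) recv 95: ELECTED
Message ID 61 originates at pos 3; dropped at pos 5 in round 2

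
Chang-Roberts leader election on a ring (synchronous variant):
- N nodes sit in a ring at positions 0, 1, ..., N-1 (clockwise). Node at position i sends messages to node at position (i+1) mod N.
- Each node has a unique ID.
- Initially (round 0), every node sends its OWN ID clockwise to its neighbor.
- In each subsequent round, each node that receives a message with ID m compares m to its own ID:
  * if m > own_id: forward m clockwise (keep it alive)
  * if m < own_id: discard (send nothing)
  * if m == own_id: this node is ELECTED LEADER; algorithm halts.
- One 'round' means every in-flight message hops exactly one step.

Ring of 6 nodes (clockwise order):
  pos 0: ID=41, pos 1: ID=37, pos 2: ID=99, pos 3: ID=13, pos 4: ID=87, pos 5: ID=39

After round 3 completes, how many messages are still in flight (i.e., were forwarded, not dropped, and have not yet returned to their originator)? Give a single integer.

Round 1: pos1(id37) recv 41: fwd; pos2(id99) recv 37: drop; pos3(id13) recv 99: fwd; pos4(id87) recv 13: drop; pos5(id39) recv 87: fwd; pos0(id41) recv 39: drop
Round 2: pos2(id99) recv 41: drop; pos4(id87) recv 99: fwd; pos0(id41) recv 87: fwd
Round 3: pos5(id39) recv 99: fwd; pos1(id37) recv 87: fwd
After round 3: 2 messages still in flight

Answer: 2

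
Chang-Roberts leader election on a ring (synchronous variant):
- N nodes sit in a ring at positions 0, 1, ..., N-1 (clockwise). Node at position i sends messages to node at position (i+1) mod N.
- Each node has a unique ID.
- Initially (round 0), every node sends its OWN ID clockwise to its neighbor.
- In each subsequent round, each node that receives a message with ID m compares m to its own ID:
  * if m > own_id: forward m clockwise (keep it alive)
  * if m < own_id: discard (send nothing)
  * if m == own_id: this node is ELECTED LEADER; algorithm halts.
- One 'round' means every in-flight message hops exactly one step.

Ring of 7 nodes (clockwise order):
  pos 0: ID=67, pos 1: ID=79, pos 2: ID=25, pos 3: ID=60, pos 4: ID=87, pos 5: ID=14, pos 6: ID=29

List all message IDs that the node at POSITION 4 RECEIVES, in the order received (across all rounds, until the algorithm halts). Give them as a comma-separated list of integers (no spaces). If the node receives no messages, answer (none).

Round 1: pos1(id79) recv 67: drop; pos2(id25) recv 79: fwd; pos3(id60) recv 25: drop; pos4(id87) recv 60: drop; pos5(id14) recv 87: fwd; pos6(id29) recv 14: drop; pos0(id67) recv 29: drop
Round 2: pos3(id60) recv 79: fwd; pos6(id29) recv 87: fwd
Round 3: pos4(id87) recv 79: drop; pos0(id67) recv 87: fwd
Round 4: pos1(id79) recv 87: fwd
Round 5: pos2(id25) recv 87: fwd
Round 6: pos3(id60) recv 87: fwd
Round 7: pos4(id87) recv 87: ELECTED

Answer: 60,79,87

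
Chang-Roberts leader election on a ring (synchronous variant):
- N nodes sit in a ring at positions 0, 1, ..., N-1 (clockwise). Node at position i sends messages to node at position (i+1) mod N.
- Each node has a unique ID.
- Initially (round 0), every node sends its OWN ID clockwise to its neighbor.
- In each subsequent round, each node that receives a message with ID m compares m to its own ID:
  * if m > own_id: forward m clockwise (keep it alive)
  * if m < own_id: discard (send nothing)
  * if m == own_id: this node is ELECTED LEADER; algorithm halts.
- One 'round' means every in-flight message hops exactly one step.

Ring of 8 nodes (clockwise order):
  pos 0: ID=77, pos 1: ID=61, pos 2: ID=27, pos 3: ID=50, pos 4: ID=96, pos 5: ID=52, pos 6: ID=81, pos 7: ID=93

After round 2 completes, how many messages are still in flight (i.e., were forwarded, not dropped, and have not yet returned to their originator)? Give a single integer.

Round 1: pos1(id61) recv 77: fwd; pos2(id27) recv 61: fwd; pos3(id50) recv 27: drop; pos4(id96) recv 50: drop; pos5(id52) recv 96: fwd; pos6(id81) recv 52: drop; pos7(id93) recv 81: drop; pos0(id77) recv 93: fwd
Round 2: pos2(id27) recv 77: fwd; pos3(id50) recv 61: fwd; pos6(id81) recv 96: fwd; pos1(id61) recv 93: fwd
After round 2: 4 messages still in flight

Answer: 4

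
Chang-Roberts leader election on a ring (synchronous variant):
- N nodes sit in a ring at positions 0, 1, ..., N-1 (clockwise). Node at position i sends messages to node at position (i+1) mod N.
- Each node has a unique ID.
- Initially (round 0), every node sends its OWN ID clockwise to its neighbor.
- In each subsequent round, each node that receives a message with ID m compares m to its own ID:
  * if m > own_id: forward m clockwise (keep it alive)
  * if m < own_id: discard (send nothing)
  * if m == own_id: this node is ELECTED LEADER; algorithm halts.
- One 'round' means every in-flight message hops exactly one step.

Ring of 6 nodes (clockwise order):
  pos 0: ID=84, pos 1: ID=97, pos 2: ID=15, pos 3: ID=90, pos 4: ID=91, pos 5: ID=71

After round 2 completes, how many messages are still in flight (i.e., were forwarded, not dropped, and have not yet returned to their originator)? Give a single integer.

Round 1: pos1(id97) recv 84: drop; pos2(id15) recv 97: fwd; pos3(id90) recv 15: drop; pos4(id91) recv 90: drop; pos5(id71) recv 91: fwd; pos0(id84) recv 71: drop
Round 2: pos3(id90) recv 97: fwd; pos0(id84) recv 91: fwd
After round 2: 2 messages still in flight

Answer: 2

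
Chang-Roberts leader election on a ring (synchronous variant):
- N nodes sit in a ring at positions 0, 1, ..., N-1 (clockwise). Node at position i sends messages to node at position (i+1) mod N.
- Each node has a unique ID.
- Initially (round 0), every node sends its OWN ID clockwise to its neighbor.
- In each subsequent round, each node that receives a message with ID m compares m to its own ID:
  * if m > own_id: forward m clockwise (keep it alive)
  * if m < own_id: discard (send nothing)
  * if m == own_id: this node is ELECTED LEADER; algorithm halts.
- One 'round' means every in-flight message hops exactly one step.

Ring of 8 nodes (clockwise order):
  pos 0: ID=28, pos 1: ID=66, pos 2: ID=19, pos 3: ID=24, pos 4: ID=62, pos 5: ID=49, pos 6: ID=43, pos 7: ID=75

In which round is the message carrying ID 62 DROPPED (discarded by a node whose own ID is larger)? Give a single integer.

Round 1: pos1(id66) recv 28: drop; pos2(id19) recv 66: fwd; pos3(id24) recv 19: drop; pos4(id62) recv 24: drop; pos5(id49) recv 62: fwd; pos6(id43) recv 49: fwd; pos7(id75) recv 43: drop; pos0(id28) recv 75: fwd
Round 2: pos3(id24) recv 66: fwd; pos6(id43) recv 62: fwd; pos7(id75) recv 49: drop; pos1(id66) recv 75: fwd
Round 3: pos4(id62) recv 66: fwd; pos7(id75) recv 62: drop; pos2(id19) recv 75: fwd
Round 4: pos5(id49) recv 66: fwd; pos3(id24) recv 75: fwd
Round 5: pos6(id43) recv 66: fwd; pos4(id62) recv 75: fwd
Round 6: pos7(id75) recv 66: drop; pos5(id49) recv 75: fwd
Round 7: pos6(id43) recv 75: fwd
Round 8: pos7(id75) recv 75: ELECTED
Message ID 62 originates at pos 4; dropped at pos 7 in round 3

Answer: 3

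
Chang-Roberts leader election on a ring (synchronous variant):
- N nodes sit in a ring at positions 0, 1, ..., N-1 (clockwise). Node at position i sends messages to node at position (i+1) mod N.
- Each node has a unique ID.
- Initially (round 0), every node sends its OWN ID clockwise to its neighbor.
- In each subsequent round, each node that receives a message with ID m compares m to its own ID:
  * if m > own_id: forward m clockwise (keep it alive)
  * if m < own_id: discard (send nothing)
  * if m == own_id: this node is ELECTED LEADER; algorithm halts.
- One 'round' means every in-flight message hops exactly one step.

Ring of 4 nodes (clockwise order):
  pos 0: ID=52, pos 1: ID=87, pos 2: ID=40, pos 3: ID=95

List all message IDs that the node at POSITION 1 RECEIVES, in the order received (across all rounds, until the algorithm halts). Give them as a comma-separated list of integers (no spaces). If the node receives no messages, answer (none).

Answer: 52,95

Derivation:
Round 1: pos1(id87) recv 52: drop; pos2(id40) recv 87: fwd; pos3(id95) recv 40: drop; pos0(id52) recv 95: fwd
Round 2: pos3(id95) recv 87: drop; pos1(id87) recv 95: fwd
Round 3: pos2(id40) recv 95: fwd
Round 4: pos3(id95) recv 95: ELECTED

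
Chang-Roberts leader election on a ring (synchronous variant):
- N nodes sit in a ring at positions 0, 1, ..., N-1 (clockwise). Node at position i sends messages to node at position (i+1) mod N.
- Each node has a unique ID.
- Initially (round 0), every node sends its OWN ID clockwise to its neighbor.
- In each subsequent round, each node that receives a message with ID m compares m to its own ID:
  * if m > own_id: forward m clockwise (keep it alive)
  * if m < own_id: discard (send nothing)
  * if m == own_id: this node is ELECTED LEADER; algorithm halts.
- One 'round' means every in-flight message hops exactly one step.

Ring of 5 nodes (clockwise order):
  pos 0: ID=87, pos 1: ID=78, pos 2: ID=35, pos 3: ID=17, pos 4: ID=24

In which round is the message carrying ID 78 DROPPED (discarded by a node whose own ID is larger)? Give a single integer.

Round 1: pos1(id78) recv 87: fwd; pos2(id35) recv 78: fwd; pos3(id17) recv 35: fwd; pos4(id24) recv 17: drop; pos0(id87) recv 24: drop
Round 2: pos2(id35) recv 87: fwd; pos3(id17) recv 78: fwd; pos4(id24) recv 35: fwd
Round 3: pos3(id17) recv 87: fwd; pos4(id24) recv 78: fwd; pos0(id87) recv 35: drop
Round 4: pos4(id24) recv 87: fwd; pos0(id87) recv 78: drop
Round 5: pos0(id87) recv 87: ELECTED
Message ID 78 originates at pos 1; dropped at pos 0 in round 4

Answer: 4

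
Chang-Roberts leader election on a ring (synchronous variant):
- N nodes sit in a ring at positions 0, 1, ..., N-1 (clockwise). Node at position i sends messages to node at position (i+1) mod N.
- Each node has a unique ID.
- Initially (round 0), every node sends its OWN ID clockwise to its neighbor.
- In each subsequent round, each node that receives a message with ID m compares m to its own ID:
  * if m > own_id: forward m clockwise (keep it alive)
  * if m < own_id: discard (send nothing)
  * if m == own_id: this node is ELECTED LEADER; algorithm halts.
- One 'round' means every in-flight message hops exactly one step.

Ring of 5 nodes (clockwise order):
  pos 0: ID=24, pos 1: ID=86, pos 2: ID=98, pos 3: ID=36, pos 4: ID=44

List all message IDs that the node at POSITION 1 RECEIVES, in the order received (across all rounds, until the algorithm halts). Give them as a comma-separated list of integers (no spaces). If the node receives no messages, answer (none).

Answer: 24,44,98

Derivation:
Round 1: pos1(id86) recv 24: drop; pos2(id98) recv 86: drop; pos3(id36) recv 98: fwd; pos4(id44) recv 36: drop; pos0(id24) recv 44: fwd
Round 2: pos4(id44) recv 98: fwd; pos1(id86) recv 44: drop
Round 3: pos0(id24) recv 98: fwd
Round 4: pos1(id86) recv 98: fwd
Round 5: pos2(id98) recv 98: ELECTED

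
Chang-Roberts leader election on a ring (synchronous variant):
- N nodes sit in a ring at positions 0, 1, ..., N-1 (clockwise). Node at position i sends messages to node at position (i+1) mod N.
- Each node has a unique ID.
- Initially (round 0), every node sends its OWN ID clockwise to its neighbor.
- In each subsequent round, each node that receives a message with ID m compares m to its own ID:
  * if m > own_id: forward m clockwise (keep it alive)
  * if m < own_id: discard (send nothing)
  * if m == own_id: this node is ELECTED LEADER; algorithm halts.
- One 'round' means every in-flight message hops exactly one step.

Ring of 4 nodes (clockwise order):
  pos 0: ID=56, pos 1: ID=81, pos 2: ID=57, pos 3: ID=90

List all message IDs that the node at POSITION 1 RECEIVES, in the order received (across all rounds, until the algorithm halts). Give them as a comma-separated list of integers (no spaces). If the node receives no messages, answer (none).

Answer: 56,90

Derivation:
Round 1: pos1(id81) recv 56: drop; pos2(id57) recv 81: fwd; pos3(id90) recv 57: drop; pos0(id56) recv 90: fwd
Round 2: pos3(id90) recv 81: drop; pos1(id81) recv 90: fwd
Round 3: pos2(id57) recv 90: fwd
Round 4: pos3(id90) recv 90: ELECTED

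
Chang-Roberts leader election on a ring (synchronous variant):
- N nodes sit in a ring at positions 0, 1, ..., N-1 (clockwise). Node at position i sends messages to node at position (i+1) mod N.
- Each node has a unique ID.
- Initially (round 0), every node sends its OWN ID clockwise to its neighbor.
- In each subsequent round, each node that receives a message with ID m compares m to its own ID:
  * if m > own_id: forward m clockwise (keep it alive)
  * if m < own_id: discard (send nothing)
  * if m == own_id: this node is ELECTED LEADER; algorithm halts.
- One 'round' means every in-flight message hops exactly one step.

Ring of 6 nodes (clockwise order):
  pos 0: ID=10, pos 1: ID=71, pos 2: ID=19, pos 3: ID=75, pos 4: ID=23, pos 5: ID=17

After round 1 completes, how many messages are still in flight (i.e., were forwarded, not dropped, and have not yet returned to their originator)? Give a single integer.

Round 1: pos1(id71) recv 10: drop; pos2(id19) recv 71: fwd; pos3(id75) recv 19: drop; pos4(id23) recv 75: fwd; pos5(id17) recv 23: fwd; pos0(id10) recv 17: fwd
After round 1: 4 messages still in flight

Answer: 4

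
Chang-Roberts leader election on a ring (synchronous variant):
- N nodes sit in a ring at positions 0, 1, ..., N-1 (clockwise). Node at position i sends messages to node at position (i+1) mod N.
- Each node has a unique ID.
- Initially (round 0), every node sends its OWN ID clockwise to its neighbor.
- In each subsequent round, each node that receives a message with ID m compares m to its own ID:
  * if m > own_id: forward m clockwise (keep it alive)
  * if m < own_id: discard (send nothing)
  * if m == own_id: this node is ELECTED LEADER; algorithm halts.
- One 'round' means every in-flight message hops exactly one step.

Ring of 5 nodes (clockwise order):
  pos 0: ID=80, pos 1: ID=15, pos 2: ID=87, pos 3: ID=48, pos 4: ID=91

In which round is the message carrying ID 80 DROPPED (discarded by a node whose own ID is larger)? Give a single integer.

Answer: 2

Derivation:
Round 1: pos1(id15) recv 80: fwd; pos2(id87) recv 15: drop; pos3(id48) recv 87: fwd; pos4(id91) recv 48: drop; pos0(id80) recv 91: fwd
Round 2: pos2(id87) recv 80: drop; pos4(id91) recv 87: drop; pos1(id15) recv 91: fwd
Round 3: pos2(id87) recv 91: fwd
Round 4: pos3(id48) recv 91: fwd
Round 5: pos4(id91) recv 91: ELECTED
Message ID 80 originates at pos 0; dropped at pos 2 in round 2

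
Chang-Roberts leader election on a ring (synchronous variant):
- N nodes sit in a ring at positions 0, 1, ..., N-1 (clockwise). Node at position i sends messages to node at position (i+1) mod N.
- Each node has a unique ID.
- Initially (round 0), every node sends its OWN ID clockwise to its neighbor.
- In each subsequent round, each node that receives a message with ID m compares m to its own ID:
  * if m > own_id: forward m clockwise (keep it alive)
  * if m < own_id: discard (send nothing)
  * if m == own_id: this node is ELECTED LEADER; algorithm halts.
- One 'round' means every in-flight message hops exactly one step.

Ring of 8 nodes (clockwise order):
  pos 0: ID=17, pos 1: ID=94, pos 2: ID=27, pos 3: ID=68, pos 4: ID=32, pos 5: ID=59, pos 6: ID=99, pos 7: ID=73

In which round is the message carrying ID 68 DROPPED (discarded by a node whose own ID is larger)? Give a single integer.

Round 1: pos1(id94) recv 17: drop; pos2(id27) recv 94: fwd; pos3(id68) recv 27: drop; pos4(id32) recv 68: fwd; pos5(id59) recv 32: drop; pos6(id99) recv 59: drop; pos7(id73) recv 99: fwd; pos0(id17) recv 73: fwd
Round 2: pos3(id68) recv 94: fwd; pos5(id59) recv 68: fwd; pos0(id17) recv 99: fwd; pos1(id94) recv 73: drop
Round 3: pos4(id32) recv 94: fwd; pos6(id99) recv 68: drop; pos1(id94) recv 99: fwd
Round 4: pos5(id59) recv 94: fwd; pos2(id27) recv 99: fwd
Round 5: pos6(id99) recv 94: drop; pos3(id68) recv 99: fwd
Round 6: pos4(id32) recv 99: fwd
Round 7: pos5(id59) recv 99: fwd
Round 8: pos6(id99) recv 99: ELECTED
Message ID 68 originates at pos 3; dropped at pos 6 in round 3

Answer: 3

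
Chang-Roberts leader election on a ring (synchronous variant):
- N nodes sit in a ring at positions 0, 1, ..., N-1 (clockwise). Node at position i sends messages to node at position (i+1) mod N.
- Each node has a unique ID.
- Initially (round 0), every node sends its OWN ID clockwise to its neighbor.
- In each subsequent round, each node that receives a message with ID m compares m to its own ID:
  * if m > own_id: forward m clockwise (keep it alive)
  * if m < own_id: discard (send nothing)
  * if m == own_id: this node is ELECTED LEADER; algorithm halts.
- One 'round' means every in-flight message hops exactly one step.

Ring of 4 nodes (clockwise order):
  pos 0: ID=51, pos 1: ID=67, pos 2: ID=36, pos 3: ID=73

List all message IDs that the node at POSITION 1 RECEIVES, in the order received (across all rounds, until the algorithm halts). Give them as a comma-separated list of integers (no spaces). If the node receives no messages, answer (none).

Answer: 51,73

Derivation:
Round 1: pos1(id67) recv 51: drop; pos2(id36) recv 67: fwd; pos3(id73) recv 36: drop; pos0(id51) recv 73: fwd
Round 2: pos3(id73) recv 67: drop; pos1(id67) recv 73: fwd
Round 3: pos2(id36) recv 73: fwd
Round 4: pos3(id73) recv 73: ELECTED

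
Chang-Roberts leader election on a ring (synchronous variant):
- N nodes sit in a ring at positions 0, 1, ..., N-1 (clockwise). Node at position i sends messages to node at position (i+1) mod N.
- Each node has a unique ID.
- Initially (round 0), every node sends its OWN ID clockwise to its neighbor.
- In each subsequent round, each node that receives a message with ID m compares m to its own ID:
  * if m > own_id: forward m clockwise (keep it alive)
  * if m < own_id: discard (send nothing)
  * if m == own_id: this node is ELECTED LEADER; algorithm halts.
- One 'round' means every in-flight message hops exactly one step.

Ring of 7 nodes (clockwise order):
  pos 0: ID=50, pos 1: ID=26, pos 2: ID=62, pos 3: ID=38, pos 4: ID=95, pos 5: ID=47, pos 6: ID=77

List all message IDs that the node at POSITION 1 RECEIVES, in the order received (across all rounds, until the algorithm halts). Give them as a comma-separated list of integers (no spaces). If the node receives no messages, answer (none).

Round 1: pos1(id26) recv 50: fwd; pos2(id62) recv 26: drop; pos3(id38) recv 62: fwd; pos4(id95) recv 38: drop; pos5(id47) recv 95: fwd; pos6(id77) recv 47: drop; pos0(id50) recv 77: fwd
Round 2: pos2(id62) recv 50: drop; pos4(id95) recv 62: drop; pos6(id77) recv 95: fwd; pos1(id26) recv 77: fwd
Round 3: pos0(id50) recv 95: fwd; pos2(id62) recv 77: fwd
Round 4: pos1(id26) recv 95: fwd; pos3(id38) recv 77: fwd
Round 5: pos2(id62) recv 95: fwd; pos4(id95) recv 77: drop
Round 6: pos3(id38) recv 95: fwd
Round 7: pos4(id95) recv 95: ELECTED

Answer: 50,77,95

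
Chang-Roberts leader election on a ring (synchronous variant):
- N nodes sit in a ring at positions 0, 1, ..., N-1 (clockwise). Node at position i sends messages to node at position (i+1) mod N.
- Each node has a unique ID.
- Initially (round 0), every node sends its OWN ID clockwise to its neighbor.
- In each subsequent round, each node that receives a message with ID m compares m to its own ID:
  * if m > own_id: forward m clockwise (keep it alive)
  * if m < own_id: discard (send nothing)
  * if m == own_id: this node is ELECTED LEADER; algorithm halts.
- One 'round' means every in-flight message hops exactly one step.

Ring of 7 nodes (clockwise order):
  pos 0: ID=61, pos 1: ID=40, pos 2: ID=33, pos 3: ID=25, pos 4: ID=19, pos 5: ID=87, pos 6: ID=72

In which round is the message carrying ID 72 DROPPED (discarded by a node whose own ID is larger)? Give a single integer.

Answer: 6

Derivation:
Round 1: pos1(id40) recv 61: fwd; pos2(id33) recv 40: fwd; pos3(id25) recv 33: fwd; pos4(id19) recv 25: fwd; pos5(id87) recv 19: drop; pos6(id72) recv 87: fwd; pos0(id61) recv 72: fwd
Round 2: pos2(id33) recv 61: fwd; pos3(id25) recv 40: fwd; pos4(id19) recv 33: fwd; pos5(id87) recv 25: drop; pos0(id61) recv 87: fwd; pos1(id40) recv 72: fwd
Round 3: pos3(id25) recv 61: fwd; pos4(id19) recv 40: fwd; pos5(id87) recv 33: drop; pos1(id40) recv 87: fwd; pos2(id33) recv 72: fwd
Round 4: pos4(id19) recv 61: fwd; pos5(id87) recv 40: drop; pos2(id33) recv 87: fwd; pos3(id25) recv 72: fwd
Round 5: pos5(id87) recv 61: drop; pos3(id25) recv 87: fwd; pos4(id19) recv 72: fwd
Round 6: pos4(id19) recv 87: fwd; pos5(id87) recv 72: drop
Round 7: pos5(id87) recv 87: ELECTED
Message ID 72 originates at pos 6; dropped at pos 5 in round 6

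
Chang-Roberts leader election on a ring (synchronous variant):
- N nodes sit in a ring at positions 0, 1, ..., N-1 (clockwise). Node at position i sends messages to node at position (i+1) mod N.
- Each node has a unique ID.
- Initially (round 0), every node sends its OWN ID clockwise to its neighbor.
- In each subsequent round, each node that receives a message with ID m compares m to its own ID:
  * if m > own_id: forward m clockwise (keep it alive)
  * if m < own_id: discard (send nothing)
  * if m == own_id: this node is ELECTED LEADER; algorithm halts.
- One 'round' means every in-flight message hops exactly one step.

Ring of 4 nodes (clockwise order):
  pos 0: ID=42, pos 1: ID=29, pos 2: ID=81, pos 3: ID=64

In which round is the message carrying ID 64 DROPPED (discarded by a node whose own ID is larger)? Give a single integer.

Answer: 3

Derivation:
Round 1: pos1(id29) recv 42: fwd; pos2(id81) recv 29: drop; pos3(id64) recv 81: fwd; pos0(id42) recv 64: fwd
Round 2: pos2(id81) recv 42: drop; pos0(id42) recv 81: fwd; pos1(id29) recv 64: fwd
Round 3: pos1(id29) recv 81: fwd; pos2(id81) recv 64: drop
Round 4: pos2(id81) recv 81: ELECTED
Message ID 64 originates at pos 3; dropped at pos 2 in round 3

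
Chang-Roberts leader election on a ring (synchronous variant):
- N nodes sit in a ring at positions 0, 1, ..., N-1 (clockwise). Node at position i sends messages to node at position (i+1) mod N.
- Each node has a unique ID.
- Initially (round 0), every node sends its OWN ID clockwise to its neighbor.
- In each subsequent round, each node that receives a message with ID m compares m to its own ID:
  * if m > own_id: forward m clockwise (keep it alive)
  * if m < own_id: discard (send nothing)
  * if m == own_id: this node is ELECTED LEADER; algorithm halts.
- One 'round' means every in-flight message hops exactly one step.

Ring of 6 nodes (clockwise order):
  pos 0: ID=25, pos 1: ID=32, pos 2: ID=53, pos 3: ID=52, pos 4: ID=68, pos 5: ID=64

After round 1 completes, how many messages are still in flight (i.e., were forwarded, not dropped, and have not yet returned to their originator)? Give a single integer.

Answer: 3

Derivation:
Round 1: pos1(id32) recv 25: drop; pos2(id53) recv 32: drop; pos3(id52) recv 53: fwd; pos4(id68) recv 52: drop; pos5(id64) recv 68: fwd; pos0(id25) recv 64: fwd
After round 1: 3 messages still in flight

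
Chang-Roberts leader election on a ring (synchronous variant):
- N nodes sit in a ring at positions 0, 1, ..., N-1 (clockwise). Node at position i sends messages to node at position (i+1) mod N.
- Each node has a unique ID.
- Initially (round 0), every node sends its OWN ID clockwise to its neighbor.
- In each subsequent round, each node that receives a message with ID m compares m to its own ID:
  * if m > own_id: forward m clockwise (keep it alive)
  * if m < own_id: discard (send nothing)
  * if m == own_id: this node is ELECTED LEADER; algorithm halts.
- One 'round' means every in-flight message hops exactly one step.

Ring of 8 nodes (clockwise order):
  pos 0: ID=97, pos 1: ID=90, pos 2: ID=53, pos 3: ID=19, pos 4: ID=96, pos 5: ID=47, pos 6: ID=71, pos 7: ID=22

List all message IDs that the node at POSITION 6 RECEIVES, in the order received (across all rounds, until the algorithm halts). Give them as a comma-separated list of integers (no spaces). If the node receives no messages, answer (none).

Round 1: pos1(id90) recv 97: fwd; pos2(id53) recv 90: fwd; pos3(id19) recv 53: fwd; pos4(id96) recv 19: drop; pos5(id47) recv 96: fwd; pos6(id71) recv 47: drop; pos7(id22) recv 71: fwd; pos0(id97) recv 22: drop
Round 2: pos2(id53) recv 97: fwd; pos3(id19) recv 90: fwd; pos4(id96) recv 53: drop; pos6(id71) recv 96: fwd; pos0(id97) recv 71: drop
Round 3: pos3(id19) recv 97: fwd; pos4(id96) recv 90: drop; pos7(id22) recv 96: fwd
Round 4: pos4(id96) recv 97: fwd; pos0(id97) recv 96: drop
Round 5: pos5(id47) recv 97: fwd
Round 6: pos6(id71) recv 97: fwd
Round 7: pos7(id22) recv 97: fwd
Round 8: pos0(id97) recv 97: ELECTED

Answer: 47,96,97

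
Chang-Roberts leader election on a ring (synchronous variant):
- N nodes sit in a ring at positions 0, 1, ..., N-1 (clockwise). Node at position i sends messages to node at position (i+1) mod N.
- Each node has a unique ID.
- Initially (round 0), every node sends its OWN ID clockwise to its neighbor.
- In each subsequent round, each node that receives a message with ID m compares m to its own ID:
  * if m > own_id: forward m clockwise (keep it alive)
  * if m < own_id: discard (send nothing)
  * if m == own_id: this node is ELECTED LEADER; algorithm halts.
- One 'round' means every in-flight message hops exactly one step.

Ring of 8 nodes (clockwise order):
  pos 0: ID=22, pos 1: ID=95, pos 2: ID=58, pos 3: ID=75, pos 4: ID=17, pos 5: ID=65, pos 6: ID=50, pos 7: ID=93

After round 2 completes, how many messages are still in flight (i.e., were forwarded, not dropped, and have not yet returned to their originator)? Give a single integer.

Round 1: pos1(id95) recv 22: drop; pos2(id58) recv 95: fwd; pos3(id75) recv 58: drop; pos4(id17) recv 75: fwd; pos5(id65) recv 17: drop; pos6(id50) recv 65: fwd; pos7(id93) recv 50: drop; pos0(id22) recv 93: fwd
Round 2: pos3(id75) recv 95: fwd; pos5(id65) recv 75: fwd; pos7(id93) recv 65: drop; pos1(id95) recv 93: drop
After round 2: 2 messages still in flight

Answer: 2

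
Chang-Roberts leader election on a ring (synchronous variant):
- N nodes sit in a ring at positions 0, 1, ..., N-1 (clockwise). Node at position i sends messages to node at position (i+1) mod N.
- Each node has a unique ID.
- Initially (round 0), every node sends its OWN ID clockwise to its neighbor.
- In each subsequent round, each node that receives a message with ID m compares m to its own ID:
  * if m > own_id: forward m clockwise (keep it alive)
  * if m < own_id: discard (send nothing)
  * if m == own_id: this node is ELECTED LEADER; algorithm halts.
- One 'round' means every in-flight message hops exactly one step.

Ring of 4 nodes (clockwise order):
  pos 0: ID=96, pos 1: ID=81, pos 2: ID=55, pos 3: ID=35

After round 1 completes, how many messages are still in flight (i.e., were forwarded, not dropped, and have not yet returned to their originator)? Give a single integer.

Round 1: pos1(id81) recv 96: fwd; pos2(id55) recv 81: fwd; pos3(id35) recv 55: fwd; pos0(id96) recv 35: drop
After round 1: 3 messages still in flight

Answer: 3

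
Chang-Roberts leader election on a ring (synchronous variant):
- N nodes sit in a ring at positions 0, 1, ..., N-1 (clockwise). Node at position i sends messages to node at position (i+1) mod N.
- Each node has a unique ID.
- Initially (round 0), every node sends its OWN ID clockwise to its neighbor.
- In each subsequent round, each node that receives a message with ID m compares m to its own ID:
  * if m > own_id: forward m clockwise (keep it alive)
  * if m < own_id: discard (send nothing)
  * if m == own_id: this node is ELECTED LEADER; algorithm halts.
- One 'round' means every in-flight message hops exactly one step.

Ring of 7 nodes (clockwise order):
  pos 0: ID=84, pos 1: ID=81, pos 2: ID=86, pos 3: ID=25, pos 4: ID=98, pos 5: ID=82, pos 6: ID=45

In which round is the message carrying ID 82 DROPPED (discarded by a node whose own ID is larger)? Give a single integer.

Round 1: pos1(id81) recv 84: fwd; pos2(id86) recv 81: drop; pos3(id25) recv 86: fwd; pos4(id98) recv 25: drop; pos5(id82) recv 98: fwd; pos6(id45) recv 82: fwd; pos0(id84) recv 45: drop
Round 2: pos2(id86) recv 84: drop; pos4(id98) recv 86: drop; pos6(id45) recv 98: fwd; pos0(id84) recv 82: drop
Round 3: pos0(id84) recv 98: fwd
Round 4: pos1(id81) recv 98: fwd
Round 5: pos2(id86) recv 98: fwd
Round 6: pos3(id25) recv 98: fwd
Round 7: pos4(id98) recv 98: ELECTED
Message ID 82 originates at pos 5; dropped at pos 0 in round 2

Answer: 2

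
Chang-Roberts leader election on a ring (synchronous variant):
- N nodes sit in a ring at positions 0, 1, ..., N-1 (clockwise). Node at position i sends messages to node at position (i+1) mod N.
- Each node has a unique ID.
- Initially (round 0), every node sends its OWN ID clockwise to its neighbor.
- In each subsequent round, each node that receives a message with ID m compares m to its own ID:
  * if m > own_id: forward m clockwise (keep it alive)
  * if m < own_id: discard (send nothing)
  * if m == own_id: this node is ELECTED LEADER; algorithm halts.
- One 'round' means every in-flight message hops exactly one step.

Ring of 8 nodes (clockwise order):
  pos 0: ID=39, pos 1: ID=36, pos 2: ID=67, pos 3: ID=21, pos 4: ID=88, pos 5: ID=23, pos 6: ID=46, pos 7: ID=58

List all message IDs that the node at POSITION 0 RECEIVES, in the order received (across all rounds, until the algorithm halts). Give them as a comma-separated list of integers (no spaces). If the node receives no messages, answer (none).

Answer: 58,88

Derivation:
Round 1: pos1(id36) recv 39: fwd; pos2(id67) recv 36: drop; pos3(id21) recv 67: fwd; pos4(id88) recv 21: drop; pos5(id23) recv 88: fwd; pos6(id46) recv 23: drop; pos7(id58) recv 46: drop; pos0(id39) recv 58: fwd
Round 2: pos2(id67) recv 39: drop; pos4(id88) recv 67: drop; pos6(id46) recv 88: fwd; pos1(id36) recv 58: fwd
Round 3: pos7(id58) recv 88: fwd; pos2(id67) recv 58: drop
Round 4: pos0(id39) recv 88: fwd
Round 5: pos1(id36) recv 88: fwd
Round 6: pos2(id67) recv 88: fwd
Round 7: pos3(id21) recv 88: fwd
Round 8: pos4(id88) recv 88: ELECTED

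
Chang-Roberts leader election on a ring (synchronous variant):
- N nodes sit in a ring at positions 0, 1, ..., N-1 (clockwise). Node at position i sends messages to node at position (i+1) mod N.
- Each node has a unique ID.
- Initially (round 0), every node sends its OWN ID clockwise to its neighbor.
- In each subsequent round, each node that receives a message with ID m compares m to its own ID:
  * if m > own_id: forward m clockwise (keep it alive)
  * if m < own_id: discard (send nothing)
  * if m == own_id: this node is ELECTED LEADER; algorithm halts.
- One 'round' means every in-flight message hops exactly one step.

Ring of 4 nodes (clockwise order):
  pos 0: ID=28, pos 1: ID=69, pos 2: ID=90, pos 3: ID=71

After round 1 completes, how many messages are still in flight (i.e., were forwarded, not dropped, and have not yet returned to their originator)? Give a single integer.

Answer: 2

Derivation:
Round 1: pos1(id69) recv 28: drop; pos2(id90) recv 69: drop; pos3(id71) recv 90: fwd; pos0(id28) recv 71: fwd
After round 1: 2 messages still in flight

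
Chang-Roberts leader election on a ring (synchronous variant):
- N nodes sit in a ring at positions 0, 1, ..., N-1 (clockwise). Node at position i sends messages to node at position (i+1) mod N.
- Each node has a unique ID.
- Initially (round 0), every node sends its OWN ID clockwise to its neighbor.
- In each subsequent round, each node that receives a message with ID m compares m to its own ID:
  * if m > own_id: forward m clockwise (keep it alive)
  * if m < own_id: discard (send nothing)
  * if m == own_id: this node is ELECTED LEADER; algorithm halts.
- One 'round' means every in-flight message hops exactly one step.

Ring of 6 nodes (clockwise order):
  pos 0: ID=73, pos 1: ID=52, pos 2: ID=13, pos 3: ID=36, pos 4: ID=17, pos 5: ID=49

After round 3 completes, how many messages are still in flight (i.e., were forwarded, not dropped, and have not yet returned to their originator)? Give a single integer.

Round 1: pos1(id52) recv 73: fwd; pos2(id13) recv 52: fwd; pos3(id36) recv 13: drop; pos4(id17) recv 36: fwd; pos5(id49) recv 17: drop; pos0(id73) recv 49: drop
Round 2: pos2(id13) recv 73: fwd; pos3(id36) recv 52: fwd; pos5(id49) recv 36: drop
Round 3: pos3(id36) recv 73: fwd; pos4(id17) recv 52: fwd
After round 3: 2 messages still in flight

Answer: 2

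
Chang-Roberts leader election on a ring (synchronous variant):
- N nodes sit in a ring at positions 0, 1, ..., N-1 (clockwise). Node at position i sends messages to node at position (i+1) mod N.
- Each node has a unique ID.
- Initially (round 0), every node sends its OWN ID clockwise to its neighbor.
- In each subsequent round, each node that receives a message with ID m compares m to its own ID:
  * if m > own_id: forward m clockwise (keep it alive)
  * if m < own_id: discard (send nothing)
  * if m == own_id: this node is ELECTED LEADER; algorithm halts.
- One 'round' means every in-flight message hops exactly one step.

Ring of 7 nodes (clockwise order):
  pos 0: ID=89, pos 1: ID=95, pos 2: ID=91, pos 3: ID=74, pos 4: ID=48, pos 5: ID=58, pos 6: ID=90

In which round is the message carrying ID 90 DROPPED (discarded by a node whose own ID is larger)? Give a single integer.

Round 1: pos1(id95) recv 89: drop; pos2(id91) recv 95: fwd; pos3(id74) recv 91: fwd; pos4(id48) recv 74: fwd; pos5(id58) recv 48: drop; pos6(id90) recv 58: drop; pos0(id89) recv 90: fwd
Round 2: pos3(id74) recv 95: fwd; pos4(id48) recv 91: fwd; pos5(id58) recv 74: fwd; pos1(id95) recv 90: drop
Round 3: pos4(id48) recv 95: fwd; pos5(id58) recv 91: fwd; pos6(id90) recv 74: drop
Round 4: pos5(id58) recv 95: fwd; pos6(id90) recv 91: fwd
Round 5: pos6(id90) recv 95: fwd; pos0(id89) recv 91: fwd
Round 6: pos0(id89) recv 95: fwd; pos1(id95) recv 91: drop
Round 7: pos1(id95) recv 95: ELECTED
Message ID 90 originates at pos 6; dropped at pos 1 in round 2

Answer: 2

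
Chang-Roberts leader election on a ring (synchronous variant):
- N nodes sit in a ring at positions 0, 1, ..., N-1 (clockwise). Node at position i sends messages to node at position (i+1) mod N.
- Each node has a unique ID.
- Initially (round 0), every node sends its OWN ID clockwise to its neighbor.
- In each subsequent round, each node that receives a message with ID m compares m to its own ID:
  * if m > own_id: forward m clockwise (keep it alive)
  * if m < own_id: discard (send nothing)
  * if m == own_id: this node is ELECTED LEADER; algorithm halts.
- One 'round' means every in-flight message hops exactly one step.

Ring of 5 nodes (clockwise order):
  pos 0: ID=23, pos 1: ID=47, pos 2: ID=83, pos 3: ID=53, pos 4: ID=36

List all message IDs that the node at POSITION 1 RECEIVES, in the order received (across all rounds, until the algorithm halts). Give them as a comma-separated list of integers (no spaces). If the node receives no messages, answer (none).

Answer: 23,36,53,83

Derivation:
Round 1: pos1(id47) recv 23: drop; pos2(id83) recv 47: drop; pos3(id53) recv 83: fwd; pos4(id36) recv 53: fwd; pos0(id23) recv 36: fwd
Round 2: pos4(id36) recv 83: fwd; pos0(id23) recv 53: fwd; pos1(id47) recv 36: drop
Round 3: pos0(id23) recv 83: fwd; pos1(id47) recv 53: fwd
Round 4: pos1(id47) recv 83: fwd; pos2(id83) recv 53: drop
Round 5: pos2(id83) recv 83: ELECTED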